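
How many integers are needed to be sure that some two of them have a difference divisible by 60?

61

Two integers differ by a multiple of 60 exactly when they share a remainder mod 60.
There are 60 residue classes mod 60, so 60 integers can all lie in distinct classes.
One more integer must repeat a residue, giving a difference divisible by 60. So n = 60 + 1 = 61.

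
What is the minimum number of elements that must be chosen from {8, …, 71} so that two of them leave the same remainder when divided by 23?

24

Use the pigeonhole principle on residue classes: group the integers by remainder mod 23; there are 23 residue classes, each nonempty in this range.
Choosing one from each class (23 integers) avoids any shared remainder.
One more choice must repeat a class, so two differ by a multiple of 23. Hence 23 + 1 = 24.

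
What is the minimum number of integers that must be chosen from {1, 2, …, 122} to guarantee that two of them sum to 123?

Partition {1, …, 122} into 61 pairs: {1,122}, {2,121}, …, {61,62}.
Choosing 61 integers — say the integers 1 through 61 — takes one from each pair and avoids the property.
Choosing 62 forces two into the same pair by pigeonhole, and those sum to 123. So 62.

62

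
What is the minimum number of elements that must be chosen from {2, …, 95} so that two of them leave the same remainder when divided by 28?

29

Group the integers by remainder mod 28; there are 28 residue classes, each nonempty in this range.
Choosing one from each class (28 integers) avoids any shared remainder.
One more choice must repeat a class, so two differ by a multiple of 28. Hence 28 + 1 = 29.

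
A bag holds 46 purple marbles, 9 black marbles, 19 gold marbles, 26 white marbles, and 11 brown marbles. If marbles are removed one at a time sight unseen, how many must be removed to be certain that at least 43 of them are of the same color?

108

In the worst case we take at most 42 of each color, but all 9 black, all 19 gold, all 26 white, and all 11 brown (fewer than 42), giving 42 + 9 + 19 + 26 + 11 = 107.
One more marble then forces some color to 43, so 107 + 1 = 108.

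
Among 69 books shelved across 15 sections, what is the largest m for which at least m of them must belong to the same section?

5

The 69 books fall into 15 sections.
If each of the 15 sections held at most 4, the total would be at most 15 × 4 = 60 < 69, a contradiction.
So at least one holds ⌈69/15⌉ = 5.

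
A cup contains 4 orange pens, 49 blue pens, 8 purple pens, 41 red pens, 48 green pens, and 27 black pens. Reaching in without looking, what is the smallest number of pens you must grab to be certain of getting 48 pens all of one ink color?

In the worst case we take at most 47 of each ink color, but all 4 orange, all 8 purple, all 41 red, and all 27 black (fewer than 47), giving 4 + 47 + 8 + 41 + 47 + 27 = 174.
One more pen then forces some ink color to 48, so 174 + 1 = 175.

175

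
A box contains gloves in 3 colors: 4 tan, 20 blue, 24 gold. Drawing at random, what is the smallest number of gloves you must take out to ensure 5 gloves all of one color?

13

The worst case takes 4 gloves of each color without reaching 5 of any: 3 × 4 = 12.
The next glove must bring some color to 5, so 12 + 1 = 13.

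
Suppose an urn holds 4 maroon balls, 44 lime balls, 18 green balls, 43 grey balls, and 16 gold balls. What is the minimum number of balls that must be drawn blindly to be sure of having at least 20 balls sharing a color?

77

Treat the 5 colors as pigeonholes.
In the worst case we take at most 19 of each color, but all 4 maroon, all 18 green, and all 16 gold (fewer than 19), giving 4 + 19 + 18 + 19 + 16 = 76.
One more ball then forces some color to 20, so 76 + 1 = 77.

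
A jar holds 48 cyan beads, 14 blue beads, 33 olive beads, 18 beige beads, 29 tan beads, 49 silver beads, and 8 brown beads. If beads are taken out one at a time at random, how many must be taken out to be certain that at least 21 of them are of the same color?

In the worst case we take at most 20 of each color, but all 14 blue, all 18 beige, and all 8 brown (fewer than 20), giving 20 + 14 + 20 + 18 + 20 + 20 + 8 = 120.
One more bead then forces some color to 21, so 120 + 1 = 121.

121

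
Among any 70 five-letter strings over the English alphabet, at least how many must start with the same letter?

3

The 70 five-letter strings over the English alphabet fall into 26 possible first letters.
If each of the 26 possible first letters held at most 2, the total would be at most 26 × 2 = 52 < 70, a contradiction.
So at least one holds ⌈70/26⌉ = 3.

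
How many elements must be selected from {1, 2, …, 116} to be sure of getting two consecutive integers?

Partition {1, …, 116} into 58 pairs: {1,2}, {3,4}, …, {115,116}.
Choosing 58 integers — say the 58 even numbers 2, 4, …, 116 — takes one from each pair and avoids the property.
Choosing 59 forces two into the same pair by pigeonhole, and those are consecutive. So 59.

59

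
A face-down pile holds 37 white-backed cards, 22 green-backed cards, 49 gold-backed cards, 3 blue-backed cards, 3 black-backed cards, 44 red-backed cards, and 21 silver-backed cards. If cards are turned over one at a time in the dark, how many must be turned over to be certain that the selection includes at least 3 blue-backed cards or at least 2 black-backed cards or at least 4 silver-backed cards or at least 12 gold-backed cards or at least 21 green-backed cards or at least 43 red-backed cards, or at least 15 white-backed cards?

94

Each of the 7 back colors has its own threshold; avoid all of them simultaneously.
The worst case stops just short of every target: 14 white-backed, 20 green-backed, 11 gold-backed, 2 blue-backed, 1 black-backed, 42 red-backed, 3 silver-backed — 14 + 20 + 11 + 2 + 1 + 42 + 3 = 93 cards.
One more card must push some back color to its target, so 93 + 1 = 94.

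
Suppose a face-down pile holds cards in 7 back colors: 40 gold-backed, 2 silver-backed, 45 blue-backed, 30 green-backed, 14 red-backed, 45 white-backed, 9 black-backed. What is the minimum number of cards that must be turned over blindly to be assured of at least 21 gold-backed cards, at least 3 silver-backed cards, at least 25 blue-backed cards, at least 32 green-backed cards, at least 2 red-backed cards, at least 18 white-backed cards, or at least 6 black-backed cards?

100

Each of the 7 back colors has its own threshold; avoid all of them simultaneously.
The worst case stops just short of every target: 20 gold-backed, 2 silver-backed, 24 blue-backed, all 30 green-backed, 1 red-backed, 17 white-backed, 5 black-backed — 20 + 2 + 24 + 30 + 1 + 17 + 5 = 99 cards.
One more card must push some back color to its target, so 99 + 1 = 100.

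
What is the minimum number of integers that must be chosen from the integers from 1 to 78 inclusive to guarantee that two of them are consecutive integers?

40

Partition {1, …, 78} into 39 pairs: {1,2}, {3,4}, …, {77,78}.
Choosing 39 integers — say the 39 even numbers 2, 4, …, 78 — takes one from each pair and avoids the property.
Choosing 40 forces two into the same pair by pigeonhole, and those are consecutive. So 40.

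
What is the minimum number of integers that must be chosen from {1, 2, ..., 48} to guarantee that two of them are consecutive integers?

25

Partition {1, …, 48} into 24 pairs: {1,2}, {3,4}, …, {47,48}.
Choosing 24 integers — say the 24 even numbers 2, 4, …, 48 — takes one from each pair and avoids the property.
Choosing 25 forces two into the same pair by pigeonhole, and those are consecutive. So 25.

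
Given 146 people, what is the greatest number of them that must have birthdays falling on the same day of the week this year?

21

The 146 people fall into 7 days of the week.
If each of the 7 days of the week held at most 20, the total would be at most 7 × 20 = 140 < 146, a contradiction.
So at least one holds ⌈146/7⌉ = 21.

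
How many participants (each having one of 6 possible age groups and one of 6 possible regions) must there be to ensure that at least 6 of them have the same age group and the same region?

There are 6 × 6 = 36 (age group, region) combinations acting as pigeonholes.
With 36 × 5 = 180 participants we could place exactly 5 in each, with no (age group, region) pair reaching 6.
One more forces some (age group, region) pair to hold 6, so 180 + 1 = 181.

181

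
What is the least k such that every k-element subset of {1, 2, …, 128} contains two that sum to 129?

Partition {1, …, 128} into 64 pairs: {1,128}, {2,127}, …, {64,65}.
Choosing 64 integers — say the integers 1 through 64 — takes one from each pair and avoids the property.
Choosing 65 forces two into the same pair by pigeonhole, and those sum to 129. So 65.

65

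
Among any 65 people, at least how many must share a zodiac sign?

There are 12 zodiac signs, which serve as the pigeonholes.
If each of the 12 zodiac signs held at most 5, the total would be at most 12 × 5 = 60 < 65, a contradiction.
So at least one holds ⌈65/12⌉ = 6.

6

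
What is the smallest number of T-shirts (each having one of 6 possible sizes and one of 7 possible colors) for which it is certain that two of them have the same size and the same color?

43

There are 6 × 7 = 42 (size, color) combinations acting as pigeonholes.
With 42 T-shirts we could place one in each, avoiding any repeat.
One more forces some (size, color) pair to hold 2, so 42 + 1 = 43.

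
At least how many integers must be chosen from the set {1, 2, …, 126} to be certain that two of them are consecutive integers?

64

Partition {1, …, 126} into 63 pairs: {1,2}, {3,4}, …, {125,126}.
Choosing 63 integers — say the 63 even numbers 2, 4, …, 126 — takes one from each pair and avoids the property.
Choosing 64 forces two into the same pair by pigeonhole, and those are consecutive. So 64.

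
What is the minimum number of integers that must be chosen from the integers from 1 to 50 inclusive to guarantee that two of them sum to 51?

26

Partition {1, …, 50} into 25 pairs: {1,50}, {2,49}, …, {25,26}.
Choosing 25 integers — say the integers 1 through 25 — takes one from each pair and avoids the property.
Choosing 26 forces two into the same pair by pigeonhole, and those sum to 51. So 26.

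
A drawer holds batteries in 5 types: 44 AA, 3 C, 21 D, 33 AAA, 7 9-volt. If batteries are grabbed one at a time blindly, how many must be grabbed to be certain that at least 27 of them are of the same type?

In the worst case we take at most 26 of each type, but all 3 C, all 21 D, and all 7 9-volt (fewer than 26), giving 26 + 3 + 21 + 26 + 7 = 83.
One more battery then forces some type to 27, so 83 + 1 = 84.

84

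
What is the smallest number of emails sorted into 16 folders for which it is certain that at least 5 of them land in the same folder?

There are 16 folders acting as pigeonholes.
With 16 × 4 = 64 emails we could place exactly 4 in each, with no class reaching 5.
One more forces some class to hold 5, so 64 + 1 = 65.

65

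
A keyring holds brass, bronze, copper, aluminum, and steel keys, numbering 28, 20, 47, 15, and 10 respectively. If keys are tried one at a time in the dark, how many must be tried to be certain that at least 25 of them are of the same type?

94

In the worst case we take at most 24 of each type, but all 20 bronze, all 15 aluminum, and all 10 steel (fewer than 24), giving 24 + 20 + 24 + 15 + 10 = 93.
One more key then forces some type to 25, so 93 + 1 = 94.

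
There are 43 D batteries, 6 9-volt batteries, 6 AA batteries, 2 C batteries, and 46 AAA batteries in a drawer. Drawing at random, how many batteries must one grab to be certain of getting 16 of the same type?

In the worst case we take at most 15 of each type, but all 6 9-volt, all 6 AA, and all 2 C (fewer than 15), giving 15 + 6 + 6 + 2 + 15 = 44.
One more battery then forces some type to 16, so 44 + 1 = 45.

45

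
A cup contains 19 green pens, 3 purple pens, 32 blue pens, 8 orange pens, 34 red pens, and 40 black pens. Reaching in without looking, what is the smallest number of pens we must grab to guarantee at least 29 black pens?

125

The worst case draws every non-black pen first: 19 + 3 + 32 + 8 + 34 = 96.
The next 29 draws are then forced to be black, giving 96 + 29 = 125.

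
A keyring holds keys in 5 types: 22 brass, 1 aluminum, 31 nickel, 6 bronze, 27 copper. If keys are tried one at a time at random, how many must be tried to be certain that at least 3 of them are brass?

To avoid brass keys as long as possible, exhaust the other 4 types first.
The worst case draws every non-brass key first: 1 + 31 + 6 + 27 = 65.
The next 3 draws are then forced to be brass, giving 65 + 3 = 68.

68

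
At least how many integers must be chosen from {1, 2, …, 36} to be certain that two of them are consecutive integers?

19

Partition {1, …, 36} into 18 pairs: {1,2}, {3,4}, …, {35,36}.
Choosing 18 integers — say the 18 even numbers 2, 4, …, 36 — takes one from each pair and avoids the property.
Choosing 19 forces two into the same pair by pigeonhole, and those are consecutive. So 19.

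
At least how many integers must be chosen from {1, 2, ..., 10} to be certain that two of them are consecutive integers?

6

Partition {1, …, 10} into 5 pairs: {1,2}, {3,4}, …, {9,10}.
Choosing 5 integers — say the 5 even numbers 2, 4, …, 10 — takes one from each pair and avoids the property.
Choosing 6 forces two into the same pair by pigeonhole, and those are consecutive. So 6.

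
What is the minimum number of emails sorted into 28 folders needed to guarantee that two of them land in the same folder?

29

There are 28 folders acting as pigeonholes.
With 28 emails we could place one in each, avoiding any repeat.
One more forces some class to hold 2, so 28 + 1 = 29.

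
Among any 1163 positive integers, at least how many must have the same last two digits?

There are 100 possible two-digit endings, which serve as the pigeonholes.
If each of the 100 possible two-digit endings held at most 11, the total would be at most 100 × 11 = 1100 < 1163, a contradiction.
So at least one holds ⌈1163/100⌉ = 12.

12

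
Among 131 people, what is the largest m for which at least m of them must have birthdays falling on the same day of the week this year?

The 131 people fall into 7 days of the week.
If each of the 7 days of the week held at most 18, the total would be at most 7 × 18 = 126 < 131, a contradiction.
So at least one holds ⌈131/7⌉ = 19.

19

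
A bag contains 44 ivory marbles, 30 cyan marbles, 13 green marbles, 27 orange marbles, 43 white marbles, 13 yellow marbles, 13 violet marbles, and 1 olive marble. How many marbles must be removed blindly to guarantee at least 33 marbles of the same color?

162

In the worst case we take at most 32 of each color, but all 30 cyan, all 13 green, all 27 orange, all 13 yellow, all 13 violet, and all 1 olive (fewer than 32), giving 32 + 30 + 13 + 27 + 32 + 13 + 13 + 1 = 161.
One more marble then forces some color to 33, so 161 + 1 = 162.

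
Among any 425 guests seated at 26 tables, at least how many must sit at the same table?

The 425 guests fall into 26 tables.
If each of the 26 tables held at most 16, the total would be at most 26 × 16 = 416 < 425, a contradiction.
So at least one holds ⌈425/26⌉ = 17.

17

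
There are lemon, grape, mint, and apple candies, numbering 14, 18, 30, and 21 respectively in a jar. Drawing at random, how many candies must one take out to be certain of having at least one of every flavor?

The hardest flavor to obtain is lemon: we could draw every other candy first — 83 − 14 = 69 candies — without a single lemon one.
The next draw must be lemon, so 69 + 1 = 70.

70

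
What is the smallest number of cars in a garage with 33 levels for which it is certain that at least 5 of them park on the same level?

There are 33 levels acting as pigeonholes.
With 33 × 4 = 132 cars we could place exactly 4 in each, with no class reaching 5.
One more forces some class to hold 5, so 132 + 1 = 133.

133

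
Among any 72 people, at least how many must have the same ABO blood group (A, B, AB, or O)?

There are 4 ABO blood groups, which serve as the pigeonholes.
If each of the 4 ABO blood groups held at most 17, the total would be at most 4 × 17 = 68 < 72, a contradiction.
So at least one holds ⌈72/4⌉ = 18.

18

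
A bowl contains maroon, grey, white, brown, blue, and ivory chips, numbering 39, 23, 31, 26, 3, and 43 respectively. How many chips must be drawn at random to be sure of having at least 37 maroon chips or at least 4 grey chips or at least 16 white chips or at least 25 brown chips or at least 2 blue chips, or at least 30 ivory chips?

109

Each of the 6 colors has its own threshold; avoid all of them simultaneously.
The worst case stops just short of every target: 36 maroon, 3 grey, 15 white, 24 brown, 1 blue, 29 ivory — 36 + 3 + 15 + 24 + 1 + 29 = 108 chips.
One more chip must push some color to its target, so 108 + 1 = 109.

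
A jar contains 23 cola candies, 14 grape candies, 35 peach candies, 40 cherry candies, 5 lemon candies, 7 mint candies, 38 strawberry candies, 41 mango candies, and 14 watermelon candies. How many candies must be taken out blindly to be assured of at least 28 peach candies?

210

The worst case draws every non-peach candy first: 23 + 14 + 40 + 5 + 7 + 38 + 41 + 14 = 182.
The next 28 draws are then forced to be peach, giving 182 + 28 = 210.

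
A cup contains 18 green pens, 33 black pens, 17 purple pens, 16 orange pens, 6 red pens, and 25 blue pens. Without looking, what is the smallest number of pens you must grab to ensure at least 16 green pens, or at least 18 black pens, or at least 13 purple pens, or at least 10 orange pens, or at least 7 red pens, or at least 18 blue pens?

77

The worst case stops just short of every target: 15 green, 17 black, 12 purple, 9 orange, 6 red, 17 blue — 15 + 17 + 12 + 9 + 6 + 17 = 76 pens.
One more pen must push some ink color to its target, so 76 + 1 = 77.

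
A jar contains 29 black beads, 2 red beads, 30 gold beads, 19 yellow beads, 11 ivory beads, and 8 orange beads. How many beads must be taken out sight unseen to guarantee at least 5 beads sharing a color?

In the worst case we take at most 4 of each color, but all 2 red (fewer than 4), giving 4 + 2 + 4 + 4 + 4 + 4 = 22.
One more bead then forces some color to 5, so 22 + 1 = 23.

23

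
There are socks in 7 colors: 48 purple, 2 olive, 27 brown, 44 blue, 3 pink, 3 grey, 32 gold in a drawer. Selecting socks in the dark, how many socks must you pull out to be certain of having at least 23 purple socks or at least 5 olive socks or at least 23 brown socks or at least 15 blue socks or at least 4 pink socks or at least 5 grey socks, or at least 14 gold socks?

80

The worst case stops just short of every target: 22 purple, all 2 olive, 22 brown, 14 blue, 3 pink, all 3 grey, 13 gold — 22 + 2 + 22 + 14 + 3 + 3 + 13 = 79 socks.
One more sock must push some color to its target, so 79 + 1 = 80.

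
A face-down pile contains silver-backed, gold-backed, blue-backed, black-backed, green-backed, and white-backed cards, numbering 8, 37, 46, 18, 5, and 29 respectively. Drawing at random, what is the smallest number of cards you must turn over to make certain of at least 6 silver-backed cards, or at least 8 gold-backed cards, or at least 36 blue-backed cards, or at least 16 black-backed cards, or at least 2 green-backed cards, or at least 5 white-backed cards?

68

Each of the 6 back colors has its own threshold; avoid all of them simultaneously.
The worst case stops just short of every target: 5 silver-backed, 7 gold-backed, 35 blue-backed, 15 black-backed, 1 green-backed, 4 white-backed — 5 + 7 + 35 + 15 + 1 + 4 = 67 cards.
One more card must push some back color to its target, so 67 + 1 = 68.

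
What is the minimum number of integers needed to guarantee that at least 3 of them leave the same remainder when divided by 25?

There are 25 residue classes modulo 25 acting as pigeonholes.
With 25 × 2 = 50 integers we could place exactly 2 in each, with no class reaching 3.
One more forces some class to hold 3, so 50 + 1 = 51.

51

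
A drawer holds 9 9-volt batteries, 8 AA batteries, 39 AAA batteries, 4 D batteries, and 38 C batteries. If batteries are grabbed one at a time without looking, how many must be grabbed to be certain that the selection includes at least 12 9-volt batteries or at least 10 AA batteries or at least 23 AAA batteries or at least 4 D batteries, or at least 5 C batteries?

47

Each of the 5 types has its own threshold; avoid all of them simultaneously.
The worst case stops just short of every target: all 9 9-volt, all 8 AA, 22 AAA, 3 D, 4 C — 9 + 8 + 22 + 3 + 4 = 46 batteries.
One more battery must push some type to its target, so 46 + 1 = 47.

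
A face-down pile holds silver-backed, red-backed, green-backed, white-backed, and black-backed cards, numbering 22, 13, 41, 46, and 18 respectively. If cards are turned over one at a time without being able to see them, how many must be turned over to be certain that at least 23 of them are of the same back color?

Treat the 5 back colors as pigeonholes.
In the worst case we take at most 22 of each back color, but all 13 red-backed and all 18 black-backed (fewer than 22), giving 22 + 13 + 22 + 22 + 18 = 97.
One more card then forces some back color to 23, so 97 + 1 = 98.

98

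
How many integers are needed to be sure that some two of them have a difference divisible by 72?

Use the pigeonhole principle on residue classes: two integers differ by a multiple of 72 exactly when they share a remainder mod 72.
There are 72 residue classes mod 72, so 72 integers can all lie in distinct classes.
One more integer must repeat a residue, giving a difference divisible by 72. So n = 72 + 1 = 73.

73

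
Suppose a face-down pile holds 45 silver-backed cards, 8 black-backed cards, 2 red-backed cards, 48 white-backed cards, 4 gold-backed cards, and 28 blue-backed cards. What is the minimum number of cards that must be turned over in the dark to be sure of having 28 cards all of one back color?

96

In the worst case we take at most 27 of each back color, but all 8 black-backed, all 2 red-backed, and all 4 gold-backed (fewer than 27), giving 27 + 8 + 2 + 27 + 4 + 27 = 95.
One more card then forces some back color to 28, so 95 + 1 = 96.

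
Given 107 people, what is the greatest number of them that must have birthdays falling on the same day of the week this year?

The 107 people fall into 7 days of the week.
If each of the 7 days of the week held at most 15, the total would be at most 7 × 15 = 105 < 107, a contradiction.
So at least one holds ⌈107/7⌉ = 16.

16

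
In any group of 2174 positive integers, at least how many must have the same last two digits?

22

There are 100 possible two-digit endings, which serve as the pigeonholes.
If each of the 100 possible two-digit endings held at most 21, the total would be at most 100 × 21 = 2100 < 2174, a contradiction.
So at least one holds ⌈2174/100⌉ = 22.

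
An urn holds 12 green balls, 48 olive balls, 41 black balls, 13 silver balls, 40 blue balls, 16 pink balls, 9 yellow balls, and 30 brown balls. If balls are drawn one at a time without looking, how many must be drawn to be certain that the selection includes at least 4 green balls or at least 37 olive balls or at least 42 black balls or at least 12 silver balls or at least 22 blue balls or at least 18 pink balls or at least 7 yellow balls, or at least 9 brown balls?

The worst case stops just short of every target: 3 green, 36 olive, 41 black, 11 silver, 21 blue, all 16 pink, 6 yellow, 8 brown — 3 + 36 + 41 + 11 + 21 + 16 + 6 + 8 = 142 balls.
One more ball must push some color to its target, so 142 + 1 = 143.

143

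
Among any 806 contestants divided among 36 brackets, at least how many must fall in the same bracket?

23

The 806 contestants fall into 36 brackets.
If each of the 36 brackets held at most 22, the total would be at most 36 × 22 = 792 < 806, a contradiction.
So at least one holds ⌈806/36⌉ = 23.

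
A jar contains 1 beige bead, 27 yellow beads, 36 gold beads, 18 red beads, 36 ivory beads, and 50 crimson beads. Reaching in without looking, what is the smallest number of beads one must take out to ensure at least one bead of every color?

The hardest color to obtain is beige: we could draw every other bead first — 168 − 1 = 167 beads — without a single beige one.
The next draw must be beige, so 167 + 1 = 168.

168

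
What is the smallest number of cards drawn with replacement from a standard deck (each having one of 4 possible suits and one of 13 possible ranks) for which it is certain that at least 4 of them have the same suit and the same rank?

There are 4 × 13 = 52 (suit, rank) combinations acting as pigeonholes.
With 52 × 3 = 156 cards drawn with replacement from a standard deck we could place exactly 3 in each, with no (suit, rank) pair reaching 4.
One more forces some (suit, rank) pair to hold 4, so 156 + 1 = 157.

157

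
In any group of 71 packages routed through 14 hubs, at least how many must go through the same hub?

The 71 packages fall into 14 hubs.
If each of the 14 hubs held at most 5, the total would be at most 14 × 5 = 70 < 71, a contradiction.
So at least one holds ⌈71/14⌉ = 6.

6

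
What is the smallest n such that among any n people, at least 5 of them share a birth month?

There are 12 months of the year acting as pigeonholes.
With 12 × 4 = 48 people we could place exactly 4 in each, with no class reaching 5.
One more forces some class to hold 5, so 48 + 1 = 49.

49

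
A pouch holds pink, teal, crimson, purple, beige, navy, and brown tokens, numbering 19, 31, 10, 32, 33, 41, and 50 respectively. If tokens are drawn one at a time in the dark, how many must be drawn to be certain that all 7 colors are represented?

207

The hardest color to obtain is crimson: we could draw every other token first — 216 − 10 = 206 tokens — without a single crimson one.
The next draw must be crimson, so 206 + 1 = 207.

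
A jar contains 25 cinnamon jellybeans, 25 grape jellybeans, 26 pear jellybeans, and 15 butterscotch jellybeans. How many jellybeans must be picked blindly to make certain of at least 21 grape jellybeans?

87

The worst case draws every non-grape jellybean first: 25 + 26 + 15 = 66.
The next 21 draws are then forced to be grape, giving 66 + 21 = 87.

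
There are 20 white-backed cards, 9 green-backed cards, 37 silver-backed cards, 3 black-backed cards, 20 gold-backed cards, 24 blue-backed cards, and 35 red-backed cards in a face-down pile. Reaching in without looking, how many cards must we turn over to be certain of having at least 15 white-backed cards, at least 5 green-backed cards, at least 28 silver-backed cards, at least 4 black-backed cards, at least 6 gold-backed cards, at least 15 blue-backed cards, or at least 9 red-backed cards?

76

Each of the 7 back colors has its own threshold; avoid all of them simultaneously.
The worst case stops just short of every target: 14 white-backed, 4 green-backed, 27 silver-backed, 3 black-backed, 5 gold-backed, 14 blue-backed, 8 red-backed — 14 + 4 + 27 + 3 + 5 + 14 + 8 = 75 cards.
One more card must push some back color to its target, so 75 + 1 = 76.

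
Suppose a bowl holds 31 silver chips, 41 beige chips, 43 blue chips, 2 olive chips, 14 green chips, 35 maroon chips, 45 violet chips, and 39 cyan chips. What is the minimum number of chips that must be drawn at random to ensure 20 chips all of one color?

In the worst case we take at most 19 of each color, but all 2 olive and all 14 green (fewer than 19), giving 19 + 19 + 19 + 2 + 14 + 19 + 19 + 19 = 130.
One more chip then forces some color to 20, so 130 + 1 = 131.

131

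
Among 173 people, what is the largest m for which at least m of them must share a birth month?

There are 12 months of the year, which serve as the pigeonholes.
If each of the 12 months of the year held at most 14, the total would be at most 12 × 14 = 168 < 173, a contradiction.
So at least one holds ⌈173/12⌉ = 15.

15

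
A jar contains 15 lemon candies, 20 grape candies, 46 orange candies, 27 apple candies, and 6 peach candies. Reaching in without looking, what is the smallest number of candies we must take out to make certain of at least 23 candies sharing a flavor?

In the worst case we take at most 22 of each flavor, but all 15 lemon, all 20 grape, and all 6 peach (fewer than 22), giving 15 + 20 + 22 + 22 + 6 = 85.
One more candy then forces some flavor to 23, so 85 + 1 = 86.

86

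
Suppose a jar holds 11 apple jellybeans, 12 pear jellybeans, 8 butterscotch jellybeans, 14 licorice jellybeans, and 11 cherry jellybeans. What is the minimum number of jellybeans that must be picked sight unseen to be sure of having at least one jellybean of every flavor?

The hardest flavor to obtain is butterscotch: we could draw every other jellybean first — 56 − 8 = 48 jellybeans — without a single butterscotch one.
The next draw must be butterscotch, so 48 + 1 = 49.

49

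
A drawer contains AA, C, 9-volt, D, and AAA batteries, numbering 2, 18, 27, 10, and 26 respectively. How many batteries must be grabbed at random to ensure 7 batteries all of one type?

27

In the worst case we take at most 6 of each type, but all 2 AA (fewer than 6), giving 2 + 6 + 6 + 6 + 6 = 26.
One more battery then forces some type to 7, so 26 + 1 = 27.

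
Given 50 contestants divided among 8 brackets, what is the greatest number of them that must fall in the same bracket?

7

If each of the 8 brackets held at most 6, the total would be at most 8 × 6 = 48 < 50, a contradiction.
So at least one holds ⌈50/8⌉ = 7.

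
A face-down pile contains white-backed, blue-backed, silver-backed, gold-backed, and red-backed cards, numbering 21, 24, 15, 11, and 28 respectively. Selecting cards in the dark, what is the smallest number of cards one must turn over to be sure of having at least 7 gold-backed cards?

The worst case draws every non-gold-backed card first: 21 + 24 + 15 + 28 = 88.
The next 7 draws are then forced to be gold-backed, giving 88 + 7 = 95.

95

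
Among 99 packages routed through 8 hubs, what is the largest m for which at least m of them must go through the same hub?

13

If each of the 8 hubs held at most 12, the total would be at most 8 × 12 = 96 < 99, a contradiction.
So at least one holds ⌈99/8⌉ = 13.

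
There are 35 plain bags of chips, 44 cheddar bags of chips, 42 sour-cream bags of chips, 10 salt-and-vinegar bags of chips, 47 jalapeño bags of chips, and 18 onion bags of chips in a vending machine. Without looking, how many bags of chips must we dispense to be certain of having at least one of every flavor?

The hardest flavor to obtain is salt-and-vinegar: we could draw every other bag of chips first — 196 − 10 = 186 bags of chips — without a single salt-and-vinegar one.
The next draw must be salt-and-vinegar, so 186 + 1 = 187.

187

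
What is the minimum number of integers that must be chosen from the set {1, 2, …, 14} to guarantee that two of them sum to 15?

Partition {1, …, 14} into 7 pairs: {1,14}, {2,13}, …, {7,8}.
Choosing 7 integers — say the integers 1 through 7 — takes one from each pair and avoids the property.
Choosing 8 forces two into the same pair by pigeonhole, and those sum to 15. So 8.

8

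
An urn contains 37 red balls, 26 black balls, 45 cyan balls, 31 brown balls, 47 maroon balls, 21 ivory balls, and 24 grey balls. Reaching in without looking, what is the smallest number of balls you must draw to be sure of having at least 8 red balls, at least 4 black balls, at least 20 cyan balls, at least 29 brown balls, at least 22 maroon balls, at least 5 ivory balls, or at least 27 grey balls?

The worst case stops just short of every target: 7 red, 3 black, 19 cyan, 28 brown, 21 maroon, 4 ivory, all 24 grey — 7 + 3 + 19 + 28 + 21 + 4 + 24 = 106 balls.
One more ball must push some color to its target, so 106 + 1 = 107.

107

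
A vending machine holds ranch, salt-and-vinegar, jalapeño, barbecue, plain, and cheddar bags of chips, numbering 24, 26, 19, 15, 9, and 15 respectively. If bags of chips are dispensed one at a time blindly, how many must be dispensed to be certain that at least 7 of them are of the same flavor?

37

The worst case takes 6 bags of chips of each flavor without reaching 7 of any: 6 × 6 = 36.
The next bag of chips must bring some flavor to 7, so 36 + 1 = 37.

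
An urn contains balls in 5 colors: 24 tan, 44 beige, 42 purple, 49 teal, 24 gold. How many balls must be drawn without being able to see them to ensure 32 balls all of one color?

In the worst case we take at most 31 of each color, but all 24 tan and all 24 gold (fewer than 31), giving 24 + 31 + 31 + 31 + 24 = 141.
One more ball then forces some color to 32, so 141 + 1 = 142.

142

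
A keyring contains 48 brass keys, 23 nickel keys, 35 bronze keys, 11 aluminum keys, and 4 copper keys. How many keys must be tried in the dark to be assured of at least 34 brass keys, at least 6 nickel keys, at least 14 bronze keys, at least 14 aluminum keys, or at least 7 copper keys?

67

The worst case stops just short of every target: 33 brass, 5 nickel, 13 bronze, all 11 aluminum, all 4 copper — 33 + 5 + 13 + 11 + 4 = 66 keys.
One more key must push some type to its target, so 66 + 1 = 67.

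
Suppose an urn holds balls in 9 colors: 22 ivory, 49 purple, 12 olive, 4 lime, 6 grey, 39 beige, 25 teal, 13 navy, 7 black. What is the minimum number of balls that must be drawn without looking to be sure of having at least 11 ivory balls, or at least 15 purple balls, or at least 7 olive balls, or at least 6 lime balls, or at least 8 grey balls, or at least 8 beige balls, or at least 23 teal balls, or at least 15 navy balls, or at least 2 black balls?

84

Each of the 9 colors has its own threshold; avoid all of them simultaneously.
The worst case stops just short of every target: 10 ivory, 14 purple, 6 olive, all 4 lime, all 6 grey, 7 beige, 22 teal, all 13 navy, 1 black — 10 + 14 + 6 + 4 + 6 + 7 + 22 + 13 + 1 = 83 balls.
One more ball must push some color to its target, so 83 + 1 = 84.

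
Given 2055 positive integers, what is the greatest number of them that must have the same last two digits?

The 2055 positive integers fall into 100 possible two-digit endings.
If each of the 100 possible two-digit endings held at most 20, the total would be at most 100 × 20 = 2000 < 2055, a contradiction.
So at least one holds ⌈2055/100⌉ = 21.

21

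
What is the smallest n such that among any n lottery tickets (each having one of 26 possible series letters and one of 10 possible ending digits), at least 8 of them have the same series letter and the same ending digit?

1821

There are 26 × 10 = 260 (series letter, ending digit) combinations acting as pigeonholes.
With 260 × 7 = 1820 lottery tickets we could place exactly 7 in each, with no (series letter, ending digit) pair reaching 8.
One more forces some (series letter, ending digit) pair to hold 8, so 1820 + 1 = 1821.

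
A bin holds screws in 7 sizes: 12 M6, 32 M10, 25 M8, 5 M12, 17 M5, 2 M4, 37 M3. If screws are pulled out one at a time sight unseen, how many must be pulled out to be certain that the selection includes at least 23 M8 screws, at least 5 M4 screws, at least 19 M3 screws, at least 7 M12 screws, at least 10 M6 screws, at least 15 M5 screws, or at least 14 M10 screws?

The worst case stops just short of every target: 9 M6, 13 M10, 22 M8, all 5 M12, 14 M5, all 2 M4, 18 M3 — 9 + 13 + 22 + 5 + 14 + 2 + 18 = 83 screws.
One more screw must push some size to its target, so 83 + 1 = 84.

84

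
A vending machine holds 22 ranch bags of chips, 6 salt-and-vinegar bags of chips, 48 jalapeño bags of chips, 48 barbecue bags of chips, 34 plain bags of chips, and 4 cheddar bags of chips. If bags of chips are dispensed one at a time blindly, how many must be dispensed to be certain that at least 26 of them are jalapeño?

The worst case draws every non-jalapeño bag of chips first: 22 + 6 + 48 + 34 + 4 = 114.
The next 26 draws are then forced to be jalapeño, giving 114 + 26 = 140.

140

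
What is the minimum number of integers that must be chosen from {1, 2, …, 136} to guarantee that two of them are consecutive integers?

Partition {1, …, 136} into 68 pairs: {1,2}, {3,4}, …, {135,136}.
Choosing 68 integers — say the 68 even numbers 2, 4, …, 136 — takes one from each pair and avoids the property.
Choosing 69 forces two into the same pair by pigeonhole, and those are consecutive. So 69.

69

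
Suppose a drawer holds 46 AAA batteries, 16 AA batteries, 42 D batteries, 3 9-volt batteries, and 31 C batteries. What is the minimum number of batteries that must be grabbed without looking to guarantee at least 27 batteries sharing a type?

Treat the 5 types as pigeonholes.
In the worst case we take at most 26 of each type, but all 16 AA and all 3 9-volt (fewer than 26), giving 26 + 16 + 26 + 3 + 26 = 97.
One more battery then forces some type to 27, so 97 + 1 = 98.

98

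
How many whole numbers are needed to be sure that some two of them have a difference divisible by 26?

27

Two integers differ by a multiple of 26 exactly when they share a remainder mod 26.
There are 26 residue classes mod 26, so 26 integers can all lie in distinct classes.
One more integer must repeat a residue, giving a difference divisible by 26. So n = 26 + 1 = 27.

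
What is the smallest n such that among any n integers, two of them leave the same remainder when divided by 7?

There are 7 residue classes modulo 7 acting as pigeonholes.
With 7 integers we could place one in each, avoiding any repeat.
One more forces some class to hold 2, so 7 + 1 = 8.

8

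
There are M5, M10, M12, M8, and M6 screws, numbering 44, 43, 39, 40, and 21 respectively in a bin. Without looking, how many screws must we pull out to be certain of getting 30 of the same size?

In the worst case we take at most 29 of each size, but all 21 M6 (fewer than 29), giving 29 + 29 + 29 + 29 + 21 = 137.
One more screw then forces some size to 30, so 137 + 1 = 138.

138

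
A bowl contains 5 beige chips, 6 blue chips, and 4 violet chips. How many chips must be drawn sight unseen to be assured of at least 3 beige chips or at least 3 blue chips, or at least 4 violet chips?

Each of the 3 colors has its own threshold; avoid all of them simultaneously.
The worst case stops just short of every target: 2 beige, 2 blue, 3 violet — 2 + 2 + 3 = 7 chips.
One more chip must push some color to its target, so 7 + 1 = 8.

8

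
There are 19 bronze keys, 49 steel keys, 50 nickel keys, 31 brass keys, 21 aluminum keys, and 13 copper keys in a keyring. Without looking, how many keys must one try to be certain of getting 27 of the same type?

In the worst case we take at most 26 of each type, but all 19 bronze, all 21 aluminum, and all 13 copper (fewer than 26), giving 19 + 26 + 26 + 26 + 21 + 13 = 131.
One more key then forces some type to 27, so 131 + 1 = 132.

132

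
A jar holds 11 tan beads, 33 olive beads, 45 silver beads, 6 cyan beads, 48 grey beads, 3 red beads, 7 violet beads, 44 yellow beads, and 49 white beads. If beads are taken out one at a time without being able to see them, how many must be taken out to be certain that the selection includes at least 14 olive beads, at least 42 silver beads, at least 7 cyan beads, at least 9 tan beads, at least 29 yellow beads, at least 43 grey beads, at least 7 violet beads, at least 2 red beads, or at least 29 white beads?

174

Each of the 9 colors has its own threshold; avoid all of them simultaneously.
The worst case stops just short of every target: 8 tan, 13 olive, 41 silver, 6 cyan, 42 grey, 1 red, 6 violet, 28 yellow, 28 white — 8 + 13 + 41 + 6 + 42 + 1 + 6 + 28 + 28 = 173 beads.
One more bead must push some color to its target, so 173 + 1 = 174.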